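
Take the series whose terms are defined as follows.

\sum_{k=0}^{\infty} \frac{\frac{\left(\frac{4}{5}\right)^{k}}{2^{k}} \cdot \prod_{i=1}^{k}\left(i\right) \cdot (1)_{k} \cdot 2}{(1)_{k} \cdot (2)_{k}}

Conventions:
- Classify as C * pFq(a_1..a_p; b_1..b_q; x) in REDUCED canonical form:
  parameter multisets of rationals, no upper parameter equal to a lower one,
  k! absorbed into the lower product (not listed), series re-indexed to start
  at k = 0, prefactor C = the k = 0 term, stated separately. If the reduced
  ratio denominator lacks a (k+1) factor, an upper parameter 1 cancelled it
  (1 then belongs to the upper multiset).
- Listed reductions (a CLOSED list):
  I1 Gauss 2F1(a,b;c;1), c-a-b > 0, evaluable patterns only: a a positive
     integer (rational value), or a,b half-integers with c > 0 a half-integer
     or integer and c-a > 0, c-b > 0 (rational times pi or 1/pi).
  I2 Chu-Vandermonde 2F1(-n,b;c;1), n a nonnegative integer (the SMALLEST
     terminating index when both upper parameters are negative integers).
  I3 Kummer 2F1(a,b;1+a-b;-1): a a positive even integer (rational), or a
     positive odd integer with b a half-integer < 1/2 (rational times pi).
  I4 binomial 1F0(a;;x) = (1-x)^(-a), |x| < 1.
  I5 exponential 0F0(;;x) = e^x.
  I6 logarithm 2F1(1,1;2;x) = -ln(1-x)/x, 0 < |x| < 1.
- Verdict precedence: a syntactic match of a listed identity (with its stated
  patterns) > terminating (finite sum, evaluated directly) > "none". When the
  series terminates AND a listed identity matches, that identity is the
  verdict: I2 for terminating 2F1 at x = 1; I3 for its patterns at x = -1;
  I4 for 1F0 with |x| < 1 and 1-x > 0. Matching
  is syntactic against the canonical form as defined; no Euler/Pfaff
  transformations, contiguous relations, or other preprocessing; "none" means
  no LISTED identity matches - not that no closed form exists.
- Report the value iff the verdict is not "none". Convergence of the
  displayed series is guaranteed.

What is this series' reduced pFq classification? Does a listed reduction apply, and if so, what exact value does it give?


With C = 2: the canonical form is 2F1(1, 1; 2; \frac{2}{5}). Verdict: the I6 logarithm reduction applies (the logarithm: parameters (1,1;2), x = \frac{2}{5}). Its exact value is \left(-5\right) \cdot \ln\left(\frac{3}{5}\right).

Structural cue: with t_0 = 2, (1)_k (prefactor 2) is k! itself.
Consecutive-term ratio: r(k) = \frac{2}{5} * (k+1) (k+1) / [(k+2) (k+1)] - rational in k, leading ratio \frac{2}{5}; with t_0 = 2, classification follows.


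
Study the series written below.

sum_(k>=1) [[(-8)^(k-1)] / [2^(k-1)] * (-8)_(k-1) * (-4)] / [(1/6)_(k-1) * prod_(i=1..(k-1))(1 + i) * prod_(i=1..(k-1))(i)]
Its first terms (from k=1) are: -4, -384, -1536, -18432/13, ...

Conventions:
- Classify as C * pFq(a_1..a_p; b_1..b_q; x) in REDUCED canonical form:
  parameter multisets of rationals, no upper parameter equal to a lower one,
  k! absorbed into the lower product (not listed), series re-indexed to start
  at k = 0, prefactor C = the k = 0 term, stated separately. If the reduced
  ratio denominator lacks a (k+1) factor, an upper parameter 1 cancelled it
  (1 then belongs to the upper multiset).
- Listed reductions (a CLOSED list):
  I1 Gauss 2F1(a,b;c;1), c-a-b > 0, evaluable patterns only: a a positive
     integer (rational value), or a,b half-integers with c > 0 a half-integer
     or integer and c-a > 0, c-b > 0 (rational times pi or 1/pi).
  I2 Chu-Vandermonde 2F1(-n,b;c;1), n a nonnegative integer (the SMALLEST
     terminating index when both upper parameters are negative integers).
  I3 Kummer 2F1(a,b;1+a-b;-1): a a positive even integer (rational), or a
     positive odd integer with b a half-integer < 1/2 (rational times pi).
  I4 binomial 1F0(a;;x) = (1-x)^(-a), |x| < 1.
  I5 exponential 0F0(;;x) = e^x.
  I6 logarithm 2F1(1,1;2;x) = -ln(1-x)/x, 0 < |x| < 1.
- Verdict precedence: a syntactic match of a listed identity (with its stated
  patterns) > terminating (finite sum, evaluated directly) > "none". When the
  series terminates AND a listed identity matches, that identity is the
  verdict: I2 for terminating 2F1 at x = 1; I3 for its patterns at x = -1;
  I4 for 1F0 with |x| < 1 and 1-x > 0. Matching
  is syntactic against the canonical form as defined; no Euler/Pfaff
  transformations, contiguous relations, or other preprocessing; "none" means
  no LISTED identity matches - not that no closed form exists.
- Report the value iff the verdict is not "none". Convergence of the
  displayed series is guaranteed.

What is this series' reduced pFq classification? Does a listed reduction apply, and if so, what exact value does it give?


x = -4 here; the reduced form reads 1F2, upper {-8}, lower {1/6, 2}, C = -4. Verdict: terminating. (-8)_k vanishes past k = 8, leaving a 9-term sum, computed directly. Value: -287284085917196/74616507875.

First insight: from the first term -4: the product of the first k integers (C = -4, x = -4) is k!.
Step ratio: r(k) = (-4) * (k-8) / [(k+1/6) (k+2) (k+1)] - poly over poly, x = (-4) from leading terms; C = -4 at k = 0.


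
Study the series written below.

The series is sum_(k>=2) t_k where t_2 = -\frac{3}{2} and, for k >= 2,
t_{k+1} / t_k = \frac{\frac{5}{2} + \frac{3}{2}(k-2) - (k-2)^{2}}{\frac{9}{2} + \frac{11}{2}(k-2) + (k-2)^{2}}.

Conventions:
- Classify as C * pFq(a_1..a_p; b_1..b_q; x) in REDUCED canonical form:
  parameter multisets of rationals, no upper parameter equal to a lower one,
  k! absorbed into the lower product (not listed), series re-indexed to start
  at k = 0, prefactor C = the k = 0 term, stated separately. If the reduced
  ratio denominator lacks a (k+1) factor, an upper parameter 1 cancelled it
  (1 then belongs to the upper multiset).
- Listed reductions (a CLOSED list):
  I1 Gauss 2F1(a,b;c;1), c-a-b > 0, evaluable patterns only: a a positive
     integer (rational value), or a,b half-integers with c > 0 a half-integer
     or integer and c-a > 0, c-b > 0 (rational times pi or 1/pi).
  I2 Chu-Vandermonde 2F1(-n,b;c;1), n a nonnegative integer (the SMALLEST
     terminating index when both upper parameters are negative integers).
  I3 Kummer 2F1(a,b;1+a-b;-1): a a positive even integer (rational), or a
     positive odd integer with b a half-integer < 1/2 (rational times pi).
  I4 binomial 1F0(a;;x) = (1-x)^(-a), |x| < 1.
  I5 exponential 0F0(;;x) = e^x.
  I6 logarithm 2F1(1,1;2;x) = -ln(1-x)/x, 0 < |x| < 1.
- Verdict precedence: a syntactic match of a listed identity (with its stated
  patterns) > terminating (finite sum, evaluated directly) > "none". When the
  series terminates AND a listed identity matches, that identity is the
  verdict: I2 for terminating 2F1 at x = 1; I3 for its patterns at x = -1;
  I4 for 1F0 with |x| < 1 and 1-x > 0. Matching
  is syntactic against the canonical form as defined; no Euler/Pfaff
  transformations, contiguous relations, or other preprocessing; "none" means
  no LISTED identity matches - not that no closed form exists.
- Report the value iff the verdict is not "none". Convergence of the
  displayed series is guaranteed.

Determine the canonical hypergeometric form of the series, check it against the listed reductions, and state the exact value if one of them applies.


Key step: t_0 = -\frac{3}{2} here, and factor the ratio over Q (C = -3/2, x = -1): negated roots = parameters.
Ratio: r(k) = -1 * (k-\frac{5}{2}) (k+1) / [(k+\frac{9}{2}) (k+1)] - rational in k. x = -1; t_0 = -\frac{3}{2}; negate the roots.

The series (x = -1) is 2F1: upper {-\frac{5}{2}, 1}, lower {\frac{9}{2}}, prefactor -\frac{3}{2}. Verdict (x = -1): the Kummer evaluation I3 applies (x = -1; c = \frac{9}{2} equals 1+a-b for upper {-\frac{5}{2}, 1}: listed pattern). Exact value: \left(-\frac{105}{128}\right) \cdot \pi.


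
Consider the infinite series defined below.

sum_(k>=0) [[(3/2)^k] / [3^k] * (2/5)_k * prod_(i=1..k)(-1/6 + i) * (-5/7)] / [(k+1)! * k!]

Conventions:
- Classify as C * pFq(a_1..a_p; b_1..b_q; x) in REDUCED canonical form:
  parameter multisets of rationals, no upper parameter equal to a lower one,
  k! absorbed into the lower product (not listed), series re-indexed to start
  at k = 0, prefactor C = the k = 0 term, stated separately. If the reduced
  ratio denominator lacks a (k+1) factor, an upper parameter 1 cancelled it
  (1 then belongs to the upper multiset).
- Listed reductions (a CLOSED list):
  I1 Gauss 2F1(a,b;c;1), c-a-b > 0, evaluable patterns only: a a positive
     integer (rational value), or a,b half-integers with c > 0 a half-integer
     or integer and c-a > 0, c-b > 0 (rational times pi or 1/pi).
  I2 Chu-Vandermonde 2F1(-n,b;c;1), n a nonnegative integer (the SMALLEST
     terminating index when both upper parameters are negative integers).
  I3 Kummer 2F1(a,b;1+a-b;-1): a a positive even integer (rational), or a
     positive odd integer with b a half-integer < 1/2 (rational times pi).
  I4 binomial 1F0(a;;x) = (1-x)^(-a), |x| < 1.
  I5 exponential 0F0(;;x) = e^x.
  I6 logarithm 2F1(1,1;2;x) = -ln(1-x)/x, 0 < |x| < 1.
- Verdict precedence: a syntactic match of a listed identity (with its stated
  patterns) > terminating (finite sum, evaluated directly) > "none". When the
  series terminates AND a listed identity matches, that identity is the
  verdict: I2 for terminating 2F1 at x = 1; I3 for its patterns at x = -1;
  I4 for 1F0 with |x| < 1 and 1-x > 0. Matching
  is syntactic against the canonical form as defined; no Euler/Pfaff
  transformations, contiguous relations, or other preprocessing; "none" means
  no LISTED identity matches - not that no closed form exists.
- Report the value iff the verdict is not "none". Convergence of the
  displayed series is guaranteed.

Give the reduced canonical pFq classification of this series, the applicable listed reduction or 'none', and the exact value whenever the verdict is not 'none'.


The series (x = 1/2) is 2F1: upper {2/5, 5/6}, lower {2}, prefactor -5/7. Verdict: none here - no I1-I6 shape fits x = 1/2 with lower {2}.

Structural cue: t_0 = -5/7 here, and the two k-th powers (prefactor -5/7) combine into one argument.
Ratio: r(k) = (1/2) * (k+2/5) (k+5/6) / [(k+2) (k+1)] - rational in k. x = (1/2); t_0 = -5/7; negate the roots.


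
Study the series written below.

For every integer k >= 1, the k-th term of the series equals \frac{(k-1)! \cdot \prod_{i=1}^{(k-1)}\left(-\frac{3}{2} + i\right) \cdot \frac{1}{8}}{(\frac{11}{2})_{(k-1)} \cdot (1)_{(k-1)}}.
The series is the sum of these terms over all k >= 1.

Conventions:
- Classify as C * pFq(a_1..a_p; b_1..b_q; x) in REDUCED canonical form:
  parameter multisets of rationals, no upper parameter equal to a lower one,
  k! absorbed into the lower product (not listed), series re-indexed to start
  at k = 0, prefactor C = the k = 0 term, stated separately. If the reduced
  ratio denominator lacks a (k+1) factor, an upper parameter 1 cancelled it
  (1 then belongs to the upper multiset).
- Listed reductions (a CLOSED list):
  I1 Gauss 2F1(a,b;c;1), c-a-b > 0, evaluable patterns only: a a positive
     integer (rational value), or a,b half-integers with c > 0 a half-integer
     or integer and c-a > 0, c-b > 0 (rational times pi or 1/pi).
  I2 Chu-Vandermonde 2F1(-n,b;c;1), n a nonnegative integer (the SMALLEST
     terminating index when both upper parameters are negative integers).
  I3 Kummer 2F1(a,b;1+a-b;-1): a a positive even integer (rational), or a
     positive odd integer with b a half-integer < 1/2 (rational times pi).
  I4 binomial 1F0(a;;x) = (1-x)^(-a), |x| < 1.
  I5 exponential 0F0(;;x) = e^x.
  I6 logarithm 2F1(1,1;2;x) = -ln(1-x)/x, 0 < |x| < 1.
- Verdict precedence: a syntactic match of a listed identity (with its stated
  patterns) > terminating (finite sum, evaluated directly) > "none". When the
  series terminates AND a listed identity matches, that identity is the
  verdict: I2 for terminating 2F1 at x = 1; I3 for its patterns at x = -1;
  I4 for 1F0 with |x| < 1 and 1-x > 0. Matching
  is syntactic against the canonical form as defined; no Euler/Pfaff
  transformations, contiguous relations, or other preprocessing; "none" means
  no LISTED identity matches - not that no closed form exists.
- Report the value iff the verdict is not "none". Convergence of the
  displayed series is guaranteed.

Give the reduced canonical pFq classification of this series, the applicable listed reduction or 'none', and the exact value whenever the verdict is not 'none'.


Key observation: from the first term \frac{1}{8}: the running product (C = 1/8) telescopes to a rising factorial.
Ratio: r(k) = 1 * (k-\frac{1}{2}) (k+1) / [(k+\frac{11}{2}) (k+1)] ; factor over Q: parameters, x = 1, and C = \frac{1}{8}.

x = 1 here; the reduced form reads 2F1, upper {-\frac{1}{2}, 1}, lower {\frac{11}{2}}, C = \frac{1}{8}. Verdict: Gauss (I1, integer-parameter pattern) fires (x = 1: the Gamma ratio telescopes since c-a-b = 5 > 0 and a = 1 in Z>0). Value: \frac{9}{80}.


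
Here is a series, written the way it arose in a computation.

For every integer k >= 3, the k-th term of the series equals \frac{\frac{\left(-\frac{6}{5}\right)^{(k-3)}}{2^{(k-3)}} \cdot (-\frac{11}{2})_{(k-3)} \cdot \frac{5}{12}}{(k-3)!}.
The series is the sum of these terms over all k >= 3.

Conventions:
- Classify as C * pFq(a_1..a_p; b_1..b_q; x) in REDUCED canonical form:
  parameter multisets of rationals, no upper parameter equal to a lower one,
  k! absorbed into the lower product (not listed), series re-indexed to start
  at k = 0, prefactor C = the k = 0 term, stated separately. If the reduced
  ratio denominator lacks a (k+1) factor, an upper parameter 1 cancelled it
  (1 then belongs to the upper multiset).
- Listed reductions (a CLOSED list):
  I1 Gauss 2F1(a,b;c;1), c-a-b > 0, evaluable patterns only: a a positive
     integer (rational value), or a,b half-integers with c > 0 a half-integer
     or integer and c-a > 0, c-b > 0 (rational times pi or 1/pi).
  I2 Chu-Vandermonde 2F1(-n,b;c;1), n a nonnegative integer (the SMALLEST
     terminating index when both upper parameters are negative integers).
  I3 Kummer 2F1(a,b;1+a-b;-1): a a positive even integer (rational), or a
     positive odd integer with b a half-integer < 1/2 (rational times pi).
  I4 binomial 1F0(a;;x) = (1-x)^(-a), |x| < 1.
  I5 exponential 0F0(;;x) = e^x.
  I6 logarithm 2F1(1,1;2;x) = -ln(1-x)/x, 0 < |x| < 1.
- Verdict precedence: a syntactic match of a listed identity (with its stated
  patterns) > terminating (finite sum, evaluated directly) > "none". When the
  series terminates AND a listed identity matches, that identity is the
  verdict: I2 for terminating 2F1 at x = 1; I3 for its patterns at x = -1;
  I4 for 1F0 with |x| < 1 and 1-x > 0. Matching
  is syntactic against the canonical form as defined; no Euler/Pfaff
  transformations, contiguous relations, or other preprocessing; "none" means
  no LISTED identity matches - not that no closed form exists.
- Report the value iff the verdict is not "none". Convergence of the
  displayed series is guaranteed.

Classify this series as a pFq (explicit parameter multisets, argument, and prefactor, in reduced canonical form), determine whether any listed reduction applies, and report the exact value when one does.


Canonical form: C = \frac{5}{12} times 1F0 with upper {-\frac{11}{2}}, lower {-}, x = -\frac{3}{5}. Verdict: this is binomial (I4) (the 1F0 binomial series: exponent 11/2, x = -\frac{3}{5}). Exact value: \frac{5}{12} \cdot \left(\frac{8}{5}\right)^{\frac{11}{2}}.

Key observation: t_0 = \frac{5}{12} here, and the two k-th powers (C = 5/12) combine into one argument.
Term ratio: r(k) = -\frac{3}{5} * (k-\frac{11}{2}) / [(k+1)] - poly over poly, x = -\frac{3}{5} from leading terms; C = \frac{5}{12} at k = 0.


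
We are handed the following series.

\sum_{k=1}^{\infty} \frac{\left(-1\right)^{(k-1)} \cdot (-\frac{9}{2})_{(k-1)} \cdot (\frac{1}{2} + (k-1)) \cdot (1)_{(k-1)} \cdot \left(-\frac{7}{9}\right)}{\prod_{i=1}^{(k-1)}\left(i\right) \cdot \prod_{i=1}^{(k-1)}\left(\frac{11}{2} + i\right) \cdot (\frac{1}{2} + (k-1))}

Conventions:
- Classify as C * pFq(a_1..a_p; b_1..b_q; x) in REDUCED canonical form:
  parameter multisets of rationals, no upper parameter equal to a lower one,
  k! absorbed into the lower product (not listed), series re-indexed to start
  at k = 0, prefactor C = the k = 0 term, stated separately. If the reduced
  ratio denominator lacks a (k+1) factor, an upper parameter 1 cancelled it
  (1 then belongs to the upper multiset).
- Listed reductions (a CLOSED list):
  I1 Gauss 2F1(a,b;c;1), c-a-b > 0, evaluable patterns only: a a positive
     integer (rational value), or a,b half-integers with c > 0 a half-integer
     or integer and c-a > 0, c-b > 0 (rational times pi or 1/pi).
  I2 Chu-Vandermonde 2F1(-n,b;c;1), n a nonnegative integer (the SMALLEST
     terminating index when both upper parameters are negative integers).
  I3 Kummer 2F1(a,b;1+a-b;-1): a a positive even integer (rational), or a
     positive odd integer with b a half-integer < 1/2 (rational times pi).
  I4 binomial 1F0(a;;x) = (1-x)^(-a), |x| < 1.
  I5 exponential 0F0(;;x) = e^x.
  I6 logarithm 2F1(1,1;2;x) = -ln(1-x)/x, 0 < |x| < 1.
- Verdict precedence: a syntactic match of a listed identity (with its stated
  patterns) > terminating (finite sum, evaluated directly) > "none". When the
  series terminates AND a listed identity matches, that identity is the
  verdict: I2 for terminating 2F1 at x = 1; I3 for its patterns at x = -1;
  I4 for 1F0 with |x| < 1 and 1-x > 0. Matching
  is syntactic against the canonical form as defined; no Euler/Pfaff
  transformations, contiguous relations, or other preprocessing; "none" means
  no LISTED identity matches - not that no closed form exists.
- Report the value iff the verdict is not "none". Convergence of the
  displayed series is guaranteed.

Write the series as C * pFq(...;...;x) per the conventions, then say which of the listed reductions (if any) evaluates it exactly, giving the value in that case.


Reduced: x = -1, 2F1, upper = {-\frac{9}{2}, 1}, lower = {\frac{13}{2}}, C = -\frac{7}{9}. Verdict: Kummer (I3) applies (x = -1; c = \frac{13}{2} equals 1+a-b for upper {-\frac{9}{2}, 1}: listed pattern). Hence: \left(-\frac{539}{1024}\right) \cdot \pi.

The tell: x = -1 and the lower running product (prefactor -7/9) is a rising factorial.
Adjacent-term ratio: r(k) = -1 * (k-\frac{9}{2}) (k+1) / [(k+\frac{13}{2}) (k+1)] - poly over poly, x = -1 from leading terms; C = -\frac{7}{9} at k = 0.


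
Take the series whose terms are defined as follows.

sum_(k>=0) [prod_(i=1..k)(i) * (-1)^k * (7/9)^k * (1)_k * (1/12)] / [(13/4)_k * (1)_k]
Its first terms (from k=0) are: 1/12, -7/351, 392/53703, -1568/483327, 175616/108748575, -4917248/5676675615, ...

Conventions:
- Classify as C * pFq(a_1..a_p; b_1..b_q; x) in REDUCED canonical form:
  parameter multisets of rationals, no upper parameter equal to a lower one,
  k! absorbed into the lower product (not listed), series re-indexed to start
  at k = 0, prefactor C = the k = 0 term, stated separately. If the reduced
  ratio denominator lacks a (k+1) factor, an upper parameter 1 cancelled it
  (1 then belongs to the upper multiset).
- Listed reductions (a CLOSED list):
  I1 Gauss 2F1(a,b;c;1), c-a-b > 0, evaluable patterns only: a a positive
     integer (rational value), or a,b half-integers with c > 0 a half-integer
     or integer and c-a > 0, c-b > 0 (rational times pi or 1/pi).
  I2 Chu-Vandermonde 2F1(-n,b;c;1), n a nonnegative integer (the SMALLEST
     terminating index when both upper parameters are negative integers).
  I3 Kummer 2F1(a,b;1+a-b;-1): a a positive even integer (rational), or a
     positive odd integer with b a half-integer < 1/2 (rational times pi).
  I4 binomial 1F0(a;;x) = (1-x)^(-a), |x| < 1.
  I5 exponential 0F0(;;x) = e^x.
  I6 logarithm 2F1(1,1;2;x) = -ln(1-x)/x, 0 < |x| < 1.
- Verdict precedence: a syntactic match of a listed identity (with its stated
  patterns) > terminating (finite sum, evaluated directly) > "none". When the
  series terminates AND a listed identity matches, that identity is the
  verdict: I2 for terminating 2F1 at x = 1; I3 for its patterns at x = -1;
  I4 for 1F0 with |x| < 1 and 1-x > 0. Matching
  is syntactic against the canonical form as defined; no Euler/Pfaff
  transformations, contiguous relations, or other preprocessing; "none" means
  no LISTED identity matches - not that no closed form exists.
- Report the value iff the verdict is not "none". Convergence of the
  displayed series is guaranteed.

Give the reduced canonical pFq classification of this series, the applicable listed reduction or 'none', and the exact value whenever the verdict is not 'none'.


Key step: from the first term 1/12: the running product (C = 1/12, x = -7/9) telescopes to a rising factorial.
Consecutive-term ratio: r(k) = (-7/9) * (k+1) (k+1) / [(k+13/4) (k+1)] - rational in k, leading ratio (-7/9); with t_0 = 1/12, classification follows.

Reduced: x = -7/9, 2F1, upper = {1, 1}, lower = {13/4}, C = 1/12. Verdict: none. No listed pattern accepts 2F1(1, 1; 13/4; -7/9).


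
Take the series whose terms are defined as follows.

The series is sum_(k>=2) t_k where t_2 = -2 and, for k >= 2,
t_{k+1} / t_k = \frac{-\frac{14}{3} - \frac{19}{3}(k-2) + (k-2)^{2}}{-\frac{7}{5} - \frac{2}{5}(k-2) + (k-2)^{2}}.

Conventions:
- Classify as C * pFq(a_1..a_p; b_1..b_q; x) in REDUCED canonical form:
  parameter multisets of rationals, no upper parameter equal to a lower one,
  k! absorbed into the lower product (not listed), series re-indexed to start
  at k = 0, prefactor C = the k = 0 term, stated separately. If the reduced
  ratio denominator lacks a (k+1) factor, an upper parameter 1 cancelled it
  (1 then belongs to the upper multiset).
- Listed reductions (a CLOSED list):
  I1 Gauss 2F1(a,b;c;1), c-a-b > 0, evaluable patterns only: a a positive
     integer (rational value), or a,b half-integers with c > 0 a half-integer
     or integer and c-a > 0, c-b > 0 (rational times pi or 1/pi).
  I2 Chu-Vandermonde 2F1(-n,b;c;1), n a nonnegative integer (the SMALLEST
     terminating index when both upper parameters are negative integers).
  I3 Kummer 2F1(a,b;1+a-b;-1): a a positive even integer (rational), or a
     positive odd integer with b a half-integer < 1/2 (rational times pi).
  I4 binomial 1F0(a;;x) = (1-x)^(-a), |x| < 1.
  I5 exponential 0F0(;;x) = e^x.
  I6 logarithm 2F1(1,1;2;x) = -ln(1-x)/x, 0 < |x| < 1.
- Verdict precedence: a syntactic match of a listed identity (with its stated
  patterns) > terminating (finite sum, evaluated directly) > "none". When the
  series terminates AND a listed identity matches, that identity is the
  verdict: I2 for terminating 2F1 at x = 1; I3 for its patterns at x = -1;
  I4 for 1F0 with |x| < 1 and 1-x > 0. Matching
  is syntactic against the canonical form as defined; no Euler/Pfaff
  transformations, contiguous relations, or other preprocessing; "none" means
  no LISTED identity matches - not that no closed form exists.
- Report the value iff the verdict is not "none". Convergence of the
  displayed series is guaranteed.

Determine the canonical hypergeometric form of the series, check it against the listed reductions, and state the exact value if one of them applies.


First insight: from the first term -2: the expanded ratio factors over Q; prefactor -2, roots give parameters.
Consecutive-term ratio: r(k) = 1 * (k-7) (k+\frac{2}{3}) / [(k-\frac{7}{5}) (k+1)] - rational in k. x = 1; t_0 = -2; negate the roots.

Reduced: x = 1, 2F1, upper = {-7, \frac{2}{3}}, lower = {-\frac{7}{5}}, C = -2. Verdict at x = 1: Vandermonde's identity (I2) matches (terminating 2F1 at x = 1 with n = 7, b = 2/3, c = -\frac{7}{5}). Hence: \frac{4667608}{17655651}.


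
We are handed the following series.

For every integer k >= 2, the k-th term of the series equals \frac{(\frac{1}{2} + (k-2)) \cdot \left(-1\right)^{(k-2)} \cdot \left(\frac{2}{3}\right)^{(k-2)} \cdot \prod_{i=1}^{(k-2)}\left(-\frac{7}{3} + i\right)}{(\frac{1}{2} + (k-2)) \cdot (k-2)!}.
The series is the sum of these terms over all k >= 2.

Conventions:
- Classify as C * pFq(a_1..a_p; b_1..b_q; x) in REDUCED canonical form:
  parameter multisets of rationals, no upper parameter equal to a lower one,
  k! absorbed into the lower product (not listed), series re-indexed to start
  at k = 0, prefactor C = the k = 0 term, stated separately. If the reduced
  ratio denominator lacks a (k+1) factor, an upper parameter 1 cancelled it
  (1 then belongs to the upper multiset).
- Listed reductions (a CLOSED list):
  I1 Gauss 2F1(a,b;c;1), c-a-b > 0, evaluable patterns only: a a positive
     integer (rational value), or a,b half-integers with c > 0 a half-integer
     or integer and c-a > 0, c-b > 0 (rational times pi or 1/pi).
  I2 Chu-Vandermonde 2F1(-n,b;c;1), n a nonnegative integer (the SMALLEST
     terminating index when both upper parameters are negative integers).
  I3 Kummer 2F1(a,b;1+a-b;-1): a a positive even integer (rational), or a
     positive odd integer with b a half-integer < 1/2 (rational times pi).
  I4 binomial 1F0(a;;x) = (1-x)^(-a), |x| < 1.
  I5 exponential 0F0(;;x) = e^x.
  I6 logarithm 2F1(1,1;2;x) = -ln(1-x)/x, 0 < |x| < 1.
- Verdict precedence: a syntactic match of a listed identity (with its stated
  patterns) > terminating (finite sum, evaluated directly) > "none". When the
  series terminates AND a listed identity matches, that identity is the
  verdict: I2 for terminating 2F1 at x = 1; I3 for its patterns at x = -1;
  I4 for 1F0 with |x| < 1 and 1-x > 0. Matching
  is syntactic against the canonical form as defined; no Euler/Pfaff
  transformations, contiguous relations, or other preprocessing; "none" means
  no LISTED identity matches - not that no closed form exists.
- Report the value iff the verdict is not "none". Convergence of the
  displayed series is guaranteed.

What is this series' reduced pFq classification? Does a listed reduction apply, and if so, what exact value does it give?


x = -\frac{2}{3} here; the reduced form reads 1F0, upper {-\frac{4}{3}}, lower {-}, C = 1. Verdict: the binomial series (I4) matches (the 1F0 binomial series: exponent 4/3, x = -\frac{2}{3}). Hence: \left(\frac{5}{3}\right)^{\frac{4}{3}}.

The tell: from the first term 1: the factor k + 1/2 cancels (top and bottom), leaving C = 1, x = -2/3.
Term ratio: r(k) = -\frac{2}{3} * (k-\frac{4}{3}) / [(k+1)] - rational; roots negated = parameters, x = -\frac{2}{3}, C = 1.


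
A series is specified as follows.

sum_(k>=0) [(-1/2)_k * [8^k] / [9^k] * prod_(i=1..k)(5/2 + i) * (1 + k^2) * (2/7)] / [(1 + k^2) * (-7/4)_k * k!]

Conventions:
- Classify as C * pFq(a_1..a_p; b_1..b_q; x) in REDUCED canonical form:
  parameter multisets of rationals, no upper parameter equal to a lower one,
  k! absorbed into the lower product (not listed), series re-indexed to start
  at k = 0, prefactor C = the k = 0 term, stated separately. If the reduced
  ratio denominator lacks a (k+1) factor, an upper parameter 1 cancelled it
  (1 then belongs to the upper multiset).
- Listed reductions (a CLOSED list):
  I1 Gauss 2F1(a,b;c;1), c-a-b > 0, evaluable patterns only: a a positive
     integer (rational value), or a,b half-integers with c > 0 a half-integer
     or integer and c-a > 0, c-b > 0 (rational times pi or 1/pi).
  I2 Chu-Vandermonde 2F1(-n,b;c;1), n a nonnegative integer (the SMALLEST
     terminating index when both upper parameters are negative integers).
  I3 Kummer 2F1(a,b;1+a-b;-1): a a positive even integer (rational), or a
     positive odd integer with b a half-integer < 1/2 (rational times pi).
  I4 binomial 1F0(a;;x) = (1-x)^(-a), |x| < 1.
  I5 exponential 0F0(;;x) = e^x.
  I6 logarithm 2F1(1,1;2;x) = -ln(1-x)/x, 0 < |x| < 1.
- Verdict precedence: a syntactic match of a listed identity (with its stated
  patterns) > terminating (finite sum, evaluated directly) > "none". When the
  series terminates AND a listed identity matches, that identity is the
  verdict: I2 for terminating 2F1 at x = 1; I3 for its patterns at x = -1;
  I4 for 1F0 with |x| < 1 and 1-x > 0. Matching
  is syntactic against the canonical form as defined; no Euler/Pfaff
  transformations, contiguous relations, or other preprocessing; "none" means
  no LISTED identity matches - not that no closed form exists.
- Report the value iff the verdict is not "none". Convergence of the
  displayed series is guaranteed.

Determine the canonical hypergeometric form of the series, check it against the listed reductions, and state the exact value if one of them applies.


x = 8/9 here; the reduced form reads 2F1, upper {-1/2, 7/2}, lower {-7/4}, C = 2/7. Verdict: none. No listed pattern accepts 2F1(-1/2, 7/2; -7/4; 8/9).

Key observation: x = (8/9) and the factor k^2 + 1 cancels (top and bottom), leaving prefactor 2/7.
Ratio: r(k) = (8/9) * (k-1/2) (k+7/2) / [(k-7/4) (k+1)] ; factor over Q: parameters, x = (8/9), and C = 2/7.


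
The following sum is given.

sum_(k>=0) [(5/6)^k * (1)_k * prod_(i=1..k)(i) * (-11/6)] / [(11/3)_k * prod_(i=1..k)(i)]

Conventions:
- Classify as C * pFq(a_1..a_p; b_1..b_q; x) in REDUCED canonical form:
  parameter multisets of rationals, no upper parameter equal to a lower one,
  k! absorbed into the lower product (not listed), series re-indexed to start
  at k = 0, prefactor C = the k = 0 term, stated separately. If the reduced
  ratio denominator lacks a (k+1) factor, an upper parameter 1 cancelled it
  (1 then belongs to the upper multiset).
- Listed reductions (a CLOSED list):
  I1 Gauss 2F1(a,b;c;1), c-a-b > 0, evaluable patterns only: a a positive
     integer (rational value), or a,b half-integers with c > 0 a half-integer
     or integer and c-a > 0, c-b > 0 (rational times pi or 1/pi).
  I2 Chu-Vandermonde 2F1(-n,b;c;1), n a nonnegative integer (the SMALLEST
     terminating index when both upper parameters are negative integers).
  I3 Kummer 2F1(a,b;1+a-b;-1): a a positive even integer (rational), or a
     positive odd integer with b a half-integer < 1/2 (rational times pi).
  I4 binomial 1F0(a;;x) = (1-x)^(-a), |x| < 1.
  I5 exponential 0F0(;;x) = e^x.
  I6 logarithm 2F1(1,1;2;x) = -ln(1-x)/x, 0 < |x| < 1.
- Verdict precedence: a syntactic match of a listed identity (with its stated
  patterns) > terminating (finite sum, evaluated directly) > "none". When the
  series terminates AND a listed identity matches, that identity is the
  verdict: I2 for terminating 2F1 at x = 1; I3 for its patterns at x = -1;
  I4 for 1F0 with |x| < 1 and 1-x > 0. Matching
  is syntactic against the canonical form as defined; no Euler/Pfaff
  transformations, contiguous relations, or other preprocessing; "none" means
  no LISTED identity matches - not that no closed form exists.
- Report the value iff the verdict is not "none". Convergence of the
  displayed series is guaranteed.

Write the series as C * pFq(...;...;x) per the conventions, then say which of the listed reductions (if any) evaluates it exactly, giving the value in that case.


Reduced: x = 5/6, 2F1, upper = {1, 1}, lower = {11/3}, C = -11/6. Verdict: no listed reduction: x = 5/6 and upper {1, 1} fail every I1-I6 pattern.

Key observation: from the first term -11/6: the product of the first k integers (C = -11/6, x = 5/6) is k!.
Ratio: r(k) = (5/6) * (k+1) (k+1) / [(k+11/3) (k+1)] - rational; roots negated = parameters, x = (5/6), C = -11/6.


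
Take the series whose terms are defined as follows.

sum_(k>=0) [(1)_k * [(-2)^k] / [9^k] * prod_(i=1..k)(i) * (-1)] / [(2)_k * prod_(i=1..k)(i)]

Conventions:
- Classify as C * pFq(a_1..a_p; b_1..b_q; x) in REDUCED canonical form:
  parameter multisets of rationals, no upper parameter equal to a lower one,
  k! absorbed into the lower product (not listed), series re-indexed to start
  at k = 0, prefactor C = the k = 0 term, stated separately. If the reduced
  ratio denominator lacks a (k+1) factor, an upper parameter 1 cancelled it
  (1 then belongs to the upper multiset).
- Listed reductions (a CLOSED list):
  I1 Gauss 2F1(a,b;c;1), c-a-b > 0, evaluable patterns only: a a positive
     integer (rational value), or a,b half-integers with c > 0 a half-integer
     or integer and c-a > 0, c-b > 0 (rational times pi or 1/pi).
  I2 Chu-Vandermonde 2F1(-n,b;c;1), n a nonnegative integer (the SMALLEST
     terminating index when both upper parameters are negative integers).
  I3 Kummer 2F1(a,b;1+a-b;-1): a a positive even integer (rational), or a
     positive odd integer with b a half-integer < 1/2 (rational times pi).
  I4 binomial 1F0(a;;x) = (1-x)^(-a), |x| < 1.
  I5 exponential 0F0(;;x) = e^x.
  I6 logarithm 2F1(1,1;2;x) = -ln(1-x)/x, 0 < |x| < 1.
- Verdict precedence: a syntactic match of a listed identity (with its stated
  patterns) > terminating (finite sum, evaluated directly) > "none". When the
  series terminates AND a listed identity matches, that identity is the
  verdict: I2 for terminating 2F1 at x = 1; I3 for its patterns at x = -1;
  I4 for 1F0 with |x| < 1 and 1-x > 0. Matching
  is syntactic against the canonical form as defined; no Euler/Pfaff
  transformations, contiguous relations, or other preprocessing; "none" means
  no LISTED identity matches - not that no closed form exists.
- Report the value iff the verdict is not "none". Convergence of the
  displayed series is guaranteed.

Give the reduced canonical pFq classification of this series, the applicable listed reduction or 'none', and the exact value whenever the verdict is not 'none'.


At argument -2/9: a 2F1 with upper {1, 1}, lower {2}, scaled by C = -1. Verdict: logarithm (I6) fires (the logarithm: parameters (1,1;2), x = -2/9). Exact value: (-9/2) * ln(11/9).

Key step: with t_0 = -1, the product of the first k integers (prefactor -1) is k!.
Term ratio: r(k) = (-2/9) * (k+1) (k+1) / [(k+2) (k+1)] - rational in k. x = (-2/9); t_0 = -1; negate the roots.


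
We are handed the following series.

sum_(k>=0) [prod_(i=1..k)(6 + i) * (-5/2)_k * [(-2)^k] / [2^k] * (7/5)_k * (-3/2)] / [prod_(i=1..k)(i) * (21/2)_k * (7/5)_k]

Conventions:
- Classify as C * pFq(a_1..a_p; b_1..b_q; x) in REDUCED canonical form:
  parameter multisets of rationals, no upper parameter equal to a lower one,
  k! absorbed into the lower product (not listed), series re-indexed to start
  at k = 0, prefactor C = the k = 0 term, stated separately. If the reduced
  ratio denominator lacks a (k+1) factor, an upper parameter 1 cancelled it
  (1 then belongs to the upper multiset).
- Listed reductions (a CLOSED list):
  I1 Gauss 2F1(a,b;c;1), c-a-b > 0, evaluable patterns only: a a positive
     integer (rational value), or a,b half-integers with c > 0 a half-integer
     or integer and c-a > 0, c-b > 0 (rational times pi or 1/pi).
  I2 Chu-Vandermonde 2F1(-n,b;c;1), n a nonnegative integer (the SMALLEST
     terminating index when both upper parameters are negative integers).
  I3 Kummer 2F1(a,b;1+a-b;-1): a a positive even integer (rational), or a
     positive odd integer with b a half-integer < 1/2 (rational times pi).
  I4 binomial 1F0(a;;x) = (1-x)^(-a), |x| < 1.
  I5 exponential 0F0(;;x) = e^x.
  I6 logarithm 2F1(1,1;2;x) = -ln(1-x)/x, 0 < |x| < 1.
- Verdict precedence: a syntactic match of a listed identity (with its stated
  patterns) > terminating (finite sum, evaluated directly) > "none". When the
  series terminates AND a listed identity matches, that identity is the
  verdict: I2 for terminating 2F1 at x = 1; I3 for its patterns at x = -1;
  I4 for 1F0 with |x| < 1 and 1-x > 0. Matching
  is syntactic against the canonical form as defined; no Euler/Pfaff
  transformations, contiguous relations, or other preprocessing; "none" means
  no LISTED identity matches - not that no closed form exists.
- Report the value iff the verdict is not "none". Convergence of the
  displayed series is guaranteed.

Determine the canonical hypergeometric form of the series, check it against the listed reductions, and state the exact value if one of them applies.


This is -3/2 * 2F1(-5/2, 7; 21/2; -1) in reduced canonical form. Verdict: Kummer's theorem (I3) applies (x = -1; c = 21/2 equals 1+a-b for upper {-5/2, 7}: listed pattern). Its exact value is (-14549535/8388608) * pi.

Structural cue: with t_0 = -3/2, the running product (C = -3/2, x = -1) telescopes to a rising factorial.
Consecutive-term ratio: r(k) = (-1) * (k-5/2) (k+7) / [(k+21/2) (k+1)] - poly over poly, x = (-1) from leading terms; C = -3/2 at k = 0.


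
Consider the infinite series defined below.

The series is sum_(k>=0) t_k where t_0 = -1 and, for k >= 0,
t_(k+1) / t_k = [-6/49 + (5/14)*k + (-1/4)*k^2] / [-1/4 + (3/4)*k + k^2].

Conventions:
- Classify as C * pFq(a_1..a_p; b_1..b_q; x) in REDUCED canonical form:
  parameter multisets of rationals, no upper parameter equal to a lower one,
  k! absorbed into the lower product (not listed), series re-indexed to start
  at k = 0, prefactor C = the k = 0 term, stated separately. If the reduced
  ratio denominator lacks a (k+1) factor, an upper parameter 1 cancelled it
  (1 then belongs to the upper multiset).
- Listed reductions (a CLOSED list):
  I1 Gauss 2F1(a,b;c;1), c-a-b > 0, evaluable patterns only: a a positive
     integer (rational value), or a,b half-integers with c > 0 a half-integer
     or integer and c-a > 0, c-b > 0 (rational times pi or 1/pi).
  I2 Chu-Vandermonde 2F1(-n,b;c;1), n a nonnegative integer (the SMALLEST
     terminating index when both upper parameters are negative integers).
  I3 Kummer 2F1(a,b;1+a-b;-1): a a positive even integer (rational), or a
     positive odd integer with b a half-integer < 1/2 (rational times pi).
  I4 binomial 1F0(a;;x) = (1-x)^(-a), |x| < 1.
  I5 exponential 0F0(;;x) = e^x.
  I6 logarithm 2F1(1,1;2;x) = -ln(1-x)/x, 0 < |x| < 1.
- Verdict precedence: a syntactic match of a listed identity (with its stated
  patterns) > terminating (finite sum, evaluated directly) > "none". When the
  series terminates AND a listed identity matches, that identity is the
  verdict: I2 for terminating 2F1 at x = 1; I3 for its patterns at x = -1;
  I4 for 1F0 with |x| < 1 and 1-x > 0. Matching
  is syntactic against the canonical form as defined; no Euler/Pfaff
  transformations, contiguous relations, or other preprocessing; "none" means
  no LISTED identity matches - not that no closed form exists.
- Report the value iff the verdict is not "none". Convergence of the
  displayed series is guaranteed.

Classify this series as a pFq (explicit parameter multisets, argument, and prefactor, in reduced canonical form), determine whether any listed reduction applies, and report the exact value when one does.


Prefactor -1, argument -1/4: 2F1 with upper {-6/7, -4/7} over lower {-1/4}. Verdict: none. Every listed pattern misses the 2F1 form at -1/4, upper {-6/7, -4/7}.

First insight: t_0 = -1 here, and roots of the ratio polynomials (prefactor -1) are the negated parameters.
Adjacent-term ratio: r(k) = (-1/4) * (k-6/7) (k-4/7) / [(k-1/4) (k+1)] - rational in k. x = (-1/4); t_0 = -1; negate the roots.


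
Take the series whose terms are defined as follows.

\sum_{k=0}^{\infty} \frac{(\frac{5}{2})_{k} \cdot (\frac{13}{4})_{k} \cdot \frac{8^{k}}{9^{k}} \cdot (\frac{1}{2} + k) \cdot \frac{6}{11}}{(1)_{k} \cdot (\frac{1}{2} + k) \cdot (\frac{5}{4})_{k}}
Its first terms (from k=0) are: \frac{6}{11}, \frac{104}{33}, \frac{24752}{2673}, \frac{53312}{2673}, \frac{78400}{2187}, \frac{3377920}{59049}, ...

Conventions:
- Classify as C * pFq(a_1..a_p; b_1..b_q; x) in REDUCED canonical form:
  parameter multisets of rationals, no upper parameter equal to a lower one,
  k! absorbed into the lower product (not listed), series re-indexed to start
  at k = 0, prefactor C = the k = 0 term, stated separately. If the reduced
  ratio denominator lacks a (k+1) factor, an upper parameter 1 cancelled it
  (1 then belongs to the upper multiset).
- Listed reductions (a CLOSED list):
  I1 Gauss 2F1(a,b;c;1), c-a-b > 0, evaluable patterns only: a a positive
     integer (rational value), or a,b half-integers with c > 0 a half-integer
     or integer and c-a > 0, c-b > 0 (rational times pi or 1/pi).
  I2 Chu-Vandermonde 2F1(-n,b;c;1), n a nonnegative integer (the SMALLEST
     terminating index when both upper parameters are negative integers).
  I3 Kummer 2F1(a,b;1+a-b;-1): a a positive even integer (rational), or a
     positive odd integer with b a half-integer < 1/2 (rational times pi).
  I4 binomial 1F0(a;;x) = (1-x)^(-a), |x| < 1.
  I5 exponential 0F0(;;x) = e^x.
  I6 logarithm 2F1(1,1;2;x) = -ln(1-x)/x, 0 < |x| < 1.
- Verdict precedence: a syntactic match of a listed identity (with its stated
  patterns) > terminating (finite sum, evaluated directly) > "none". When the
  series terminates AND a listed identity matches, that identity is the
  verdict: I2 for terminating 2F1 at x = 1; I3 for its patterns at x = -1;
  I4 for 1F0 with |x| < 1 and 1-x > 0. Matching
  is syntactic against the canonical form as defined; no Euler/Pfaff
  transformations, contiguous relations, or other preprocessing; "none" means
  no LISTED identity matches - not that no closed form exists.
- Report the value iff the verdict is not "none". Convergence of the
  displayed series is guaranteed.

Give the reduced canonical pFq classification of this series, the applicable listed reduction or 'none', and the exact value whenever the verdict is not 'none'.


Canonical form: C = \frac{6}{11} times 2F1 with upper {\frac{5}{2}, \frac{13}{4}}, lower {\frac{5}{4}}, x = \frac{8}{9}. Verdict: none. Every listed pattern misses the 2F1 form at \frac{8}{9}, upper {\frac{5}{2}, \frac{13}{4}}.

Structural cue: x = \frac{8}{9} and (1)_k (C = 6/11, x = 8/9) is k! itself.
Step ratio: r(k) = \frac{8}{9} * (k+\frac{5}{2}) (k+\frac{13}{4}) / [(k+\frac{5}{4}) (k+1)] - rational in k, leading ratio \frac{8}{9}; with t_0 = \frac{6}{11}, classification follows.
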